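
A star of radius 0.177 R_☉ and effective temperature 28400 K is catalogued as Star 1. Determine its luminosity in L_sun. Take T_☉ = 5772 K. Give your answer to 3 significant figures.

18.4 L_sun

L/L_☉ = (R/R_☉)² (T/T_☉)⁴ = (0.177)² × (28400/5772)⁴
       = 0.03133 × (4.920)⁴ = 0.03133 × 586.1 = 18.36.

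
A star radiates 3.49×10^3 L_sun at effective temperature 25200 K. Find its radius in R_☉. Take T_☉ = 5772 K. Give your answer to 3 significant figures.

3.10 R_☉

R/R_☉ = √(L/L_☉) / (T/T_☉)² = √(3.49×10^3) / (4.366)²
       = 59.08 / 19.06 = 3.099.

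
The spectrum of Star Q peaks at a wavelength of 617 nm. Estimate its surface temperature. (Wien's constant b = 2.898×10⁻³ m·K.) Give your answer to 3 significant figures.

4.70×10^3 K

T = b/λ_max = 2.898×10⁻³ / (617×10⁻⁹) = 4697 K.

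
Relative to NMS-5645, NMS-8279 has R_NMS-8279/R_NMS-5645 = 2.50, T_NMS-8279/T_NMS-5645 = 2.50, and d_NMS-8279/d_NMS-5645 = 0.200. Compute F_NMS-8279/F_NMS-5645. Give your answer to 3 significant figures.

6.10×10^3

L_NMS-8279/L_NMS-5645 = (R_NMS-8279/R_NMS-5645)²(T_NMS-8279/T_NMS-5645)⁴ = (2.50)² × (2.50)⁴ = 244.1.
F_NMS-8279/F_NMS-5645 = (L_NMS-8279/L_NMS-5645)/(d_NMS-8279/d_NMS-5645)² = 244.1 / (0.200)² = 6104.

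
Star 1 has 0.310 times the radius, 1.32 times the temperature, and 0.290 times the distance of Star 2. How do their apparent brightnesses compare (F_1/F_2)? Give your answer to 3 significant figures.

3.47

L_1/L_2 = (R_1/R_2)²(T_1/T_2)⁴ = (0.310)² × (1.32)⁴ = 0.2918.
F_1/F_2 = (L_1/L_2)/(d_1/d_2)² = 0.2918 / (0.290)² = 3.469.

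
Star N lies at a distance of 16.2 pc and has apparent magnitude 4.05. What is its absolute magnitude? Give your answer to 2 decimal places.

3.00

M = m − 5 log₁₀(d/10 pc) = 4.05 − 5 log₁₀(16.2/10)
  = 4.05 − 5 × 0.210 = 4.05 − 1.05 = 3.00.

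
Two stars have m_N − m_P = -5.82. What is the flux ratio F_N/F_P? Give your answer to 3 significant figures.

F_N/F_P = 10^(−(m_N − m_P)/2.5) = 10^(5.82/2.5) = 10^2.328 = 212.8.

213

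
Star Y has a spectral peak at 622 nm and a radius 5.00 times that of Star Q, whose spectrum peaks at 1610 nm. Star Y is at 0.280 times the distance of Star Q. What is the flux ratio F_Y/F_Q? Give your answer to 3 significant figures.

Wien's law: T_Y/T_Q = λ_Q/λ_Y = 1610/622 = 2.588.
L_Y/L_Q = (R_Y/R_Q)²(T_Y/T_Q)⁴ = (5.00)²(2.588)⁴ = 1122.
F_Y/F_Q = (L_Y/L_Q)/(d_Y/d_Q)² = 1122/(0.280)² = 1.431×10^4.

1.43×10^4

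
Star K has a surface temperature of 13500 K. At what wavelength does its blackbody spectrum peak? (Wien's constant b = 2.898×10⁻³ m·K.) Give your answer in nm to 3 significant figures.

215 nm

λ_max = b/T = 2.898×10⁻³ / 13500 = 2.15×10^-7 m = 214.7 nm.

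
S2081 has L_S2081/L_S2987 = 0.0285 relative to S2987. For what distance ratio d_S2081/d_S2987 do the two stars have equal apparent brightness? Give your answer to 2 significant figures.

0.17

Equal flux requires L_S2081/d_S2081² = L_S2987/d_S2987², so d_S2081/d_S2987 = √(L_S2081/L_S2987)
= √(0.0285) = 0.1688.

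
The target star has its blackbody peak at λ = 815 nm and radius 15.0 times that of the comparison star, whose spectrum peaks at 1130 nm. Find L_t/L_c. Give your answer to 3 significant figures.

Wien's law gives T ∝ 1/λ_max, so T_t/T_c = λ_c/λ_t = 1130/815 = 1.387.
Then L ∝ R²T⁴ gives L_t/L_c = (15.0)² × (1.387)⁴ = 225.0 × 3.696 = 831.5.

832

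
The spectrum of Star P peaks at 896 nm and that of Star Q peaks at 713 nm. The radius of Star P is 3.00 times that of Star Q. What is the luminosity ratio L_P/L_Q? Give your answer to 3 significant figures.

Wien's law gives T ∝ 1/λ_max, so T_P/T_Q = λ_Q/λ_P = 713/896 = 0.7958.
Then L ∝ R²T⁴ gives L_P/L_Q = (3.00)² × (0.7958)⁴ = 9.000 × 0.4010 = 3.609.

3.61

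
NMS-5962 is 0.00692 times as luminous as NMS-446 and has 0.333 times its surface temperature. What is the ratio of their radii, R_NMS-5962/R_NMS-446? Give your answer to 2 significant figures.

L ∝ R²T⁴ gives R ∝ √L / T², so
R_NMS-5962/R_NMS-446 = √(0.00692) / (0.333)² = 0.08319 / 0.1109 = 0.7502.

0.75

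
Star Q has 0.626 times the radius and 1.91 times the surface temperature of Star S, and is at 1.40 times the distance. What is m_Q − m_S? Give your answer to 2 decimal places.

-1.06

L_Q/L_S = (0.626)²(1.91)⁴ = 5.215.
F_Q/F_S = (L_Q/L_S)/(d_Q/d_S)² = 5.215/1.960 = 2.661.
m_Q − m_S = −2.5 log₁₀(2.661) = -1.06.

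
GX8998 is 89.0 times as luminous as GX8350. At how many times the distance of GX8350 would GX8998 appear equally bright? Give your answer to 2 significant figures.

Equal flux requires L_GX8998/d_GX8998² = L_GX8350/d_GX8350², so d_GX8998/d_GX8350 = √(L_GX8998/L_GX8350)
= √(89.0) = 9.434.

9.4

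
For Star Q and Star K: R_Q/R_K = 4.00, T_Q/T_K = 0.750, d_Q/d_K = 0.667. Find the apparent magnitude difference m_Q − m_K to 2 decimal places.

L_Q/L_K = (4.00)²(0.750)⁴ = 5.062.
F_Q/F_K = (L_Q/L_K)/(d_Q/d_K)² = 5.062/0.4449 = 11.38.
m_Q − m_K = −2.5 log₁₀(11.38) = -2.64.

-2.64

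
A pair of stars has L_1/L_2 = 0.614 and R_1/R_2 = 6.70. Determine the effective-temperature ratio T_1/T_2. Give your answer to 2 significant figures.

0.34

L ∝ R²T⁴ gives T ∝ (L/R²)^(1/4), so
T_1/T_2 = (0.614 / 6.70²)^(1/4) = (0.01368)^(1/4) = 0.3420.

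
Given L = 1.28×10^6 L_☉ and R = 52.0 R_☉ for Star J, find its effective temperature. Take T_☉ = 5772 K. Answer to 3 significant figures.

2.69×10^4 K

T/T_☉ = (L/L_☉)^(1/4) / (R/R_☉)^(1/2)
T = 5772 × (1.28×10^6)^(1/4) / √(52.0) = 5772 × 33.64 / 7.211 = 2.692×10^4 K.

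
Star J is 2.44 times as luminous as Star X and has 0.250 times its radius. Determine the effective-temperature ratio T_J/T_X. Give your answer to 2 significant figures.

L ∝ R²T⁴ gives T ∝ (L/R²)^(1/4), so
T_J/T_X = (2.44 / 0.250²)^(1/4) = (39.04)^(1/4) = 2.500.

2.5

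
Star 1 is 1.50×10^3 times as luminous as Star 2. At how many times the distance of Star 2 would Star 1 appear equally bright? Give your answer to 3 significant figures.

38.7

Equal flux requires L_1/d_1² = L_2/d_2², so d_1/d_2 = √(L_1/L_2)
= √(1.50×10^3) = 38.73.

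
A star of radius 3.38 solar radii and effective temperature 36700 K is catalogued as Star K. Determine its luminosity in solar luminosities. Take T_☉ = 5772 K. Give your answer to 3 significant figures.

L/L_☉ = (R/R_☉)² (T/T_☉)⁴ = (3.38)² × (36700/5772)⁴
       = 11.42 × (6.358)⁴ = 11.42 × 1634 = 1.867×10^4.

1.87×10^4 solar luminosities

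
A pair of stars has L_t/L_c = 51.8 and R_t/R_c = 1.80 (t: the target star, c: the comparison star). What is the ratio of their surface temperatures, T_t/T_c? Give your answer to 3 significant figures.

L ∝ R²T⁴ gives T ∝ (L/R²)^(1/4), so
T_t/T_c = (51.8 / 1.80²)^(1/4) = (15.99)^(1/4) = 2.000.

2.00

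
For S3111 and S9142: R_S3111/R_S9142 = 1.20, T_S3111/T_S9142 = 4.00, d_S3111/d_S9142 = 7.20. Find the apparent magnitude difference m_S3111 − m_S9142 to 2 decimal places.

L_S3111/L_S9142 = (1.20)²(4.00)⁴ = 368.6.
F_S3111/F_S9142 = (L_S3111/L_S9142)/(d_S3111/d_S9142)² = 368.6/51.84 = 7.111.
m_S3111 − m_S9142 = −2.5 log₁₀(7.111) = -2.13.

-2.13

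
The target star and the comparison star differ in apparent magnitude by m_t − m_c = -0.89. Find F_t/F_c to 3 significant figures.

F_t/F_c = 10^(−(m_t − m_c)/2.5) = 10^(0.89/2.5) = 10^0.356 = 2.270.

2.27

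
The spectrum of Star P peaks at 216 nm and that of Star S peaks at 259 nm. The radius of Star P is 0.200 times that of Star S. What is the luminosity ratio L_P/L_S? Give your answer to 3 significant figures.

0.0827

Wien's law gives T ∝ 1/λ_max, so T_P/T_S = λ_S/λ_P = 259/216 = 1.199.
Then L ∝ R²T⁴ gives L_P/L_S = (0.200)² × (1.199)⁴ = 0.04000 × 2.067 = 0.08269.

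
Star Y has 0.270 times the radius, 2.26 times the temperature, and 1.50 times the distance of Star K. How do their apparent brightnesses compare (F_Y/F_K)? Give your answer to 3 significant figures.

L_Y/L_K = (R_Y/R_K)²(T_Y/T_K)⁴ = (0.270)² × (2.26)⁴ = 1.902.
F_Y/F_K = (L_Y/L_K)/(d_Y/d_K)² = 1.902 / (1.50)² = 0.8452.

0.845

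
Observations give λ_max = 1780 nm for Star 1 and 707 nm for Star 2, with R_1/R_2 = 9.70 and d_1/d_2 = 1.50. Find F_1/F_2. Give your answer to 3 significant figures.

1.04

Wien's law: T_1/T_2 = λ_2/λ_1 = 707/1780 = 0.3972.
L_1/L_2 = (R_1/R_2)²(T_1/T_2)⁴ = (9.70)²(0.3972)⁴ = 2.342.
F_1/F_2 = (L_1/L_2)/(d_1/d_2)² = 2.342/(1.50)² = 1.041.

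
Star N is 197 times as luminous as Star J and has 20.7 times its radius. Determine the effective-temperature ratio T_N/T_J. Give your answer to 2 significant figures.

L ∝ R²T⁴ gives T ∝ (L/R²)^(1/4), so
T_N/T_J = (197 / 20.7²)^(1/4) = (0.4598)^(1/4) = 0.8234.

0.82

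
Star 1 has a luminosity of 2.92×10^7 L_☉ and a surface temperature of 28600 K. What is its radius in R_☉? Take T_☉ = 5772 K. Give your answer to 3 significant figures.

R/R_☉ = √(L/L_☉) / (T/T_☉)² = √(2.92×10^7) / (4.955)²
       = 5404 / 24.55 = 220.1.

220 R_☉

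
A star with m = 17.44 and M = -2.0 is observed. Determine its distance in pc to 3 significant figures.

7.73×10^4 pc

m − M = 5 log₁₀(d/10 pc)
17.44 − (-2.0) = 19.44 = 5 log₁₀(d/10)
d = 10 × 10^(19.44/5) = 10 × 10^3.888 = 7.727×10^4 pc.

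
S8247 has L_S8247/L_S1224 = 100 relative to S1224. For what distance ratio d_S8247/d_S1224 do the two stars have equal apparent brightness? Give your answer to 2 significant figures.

10

Equal flux requires L_S8247/d_S8247² = L_S1224/d_S1224², so d_S8247/d_S1224 = √(L_S8247/L_S1224)
= √(100) = 10.00.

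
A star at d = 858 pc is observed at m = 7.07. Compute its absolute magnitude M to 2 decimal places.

M = m − 5 log₁₀(d/10 pc) = 7.07 − 5 log₁₀(858/10)
  = 7.07 − 5 × 1.933 = 7.07 − 9.67 = -2.60.

-2.60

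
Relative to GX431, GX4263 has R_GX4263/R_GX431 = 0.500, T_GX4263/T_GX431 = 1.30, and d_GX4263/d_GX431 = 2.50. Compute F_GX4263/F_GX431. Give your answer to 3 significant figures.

0.114

L_GX4263/L_GX431 = (R_GX4263/R_GX431)²(T_GX4263/T_GX431)⁴ = (0.500)² × (1.30)⁴ = 0.7140.
F_GX4263/F_GX431 = (L_GX4263/L_GX431)/(d_GX4263/d_GX431)² = 0.7140 / (2.50)² = 0.1142.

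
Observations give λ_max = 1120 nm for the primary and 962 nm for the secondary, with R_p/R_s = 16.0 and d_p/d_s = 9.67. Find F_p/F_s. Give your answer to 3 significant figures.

Wien's law: T_p/T_s = λ_s/λ_p = 962/1120 = 0.8589.
L_p/L_s = (R_p/R_s)²(T_p/T_s)⁴ = (16.0)²(0.8589)⁴ = 139.3.
F_p/F_s = (L_p/L_s)/(d_p/d_s)² = 139.3/(9.67)² = 1.490.

1.49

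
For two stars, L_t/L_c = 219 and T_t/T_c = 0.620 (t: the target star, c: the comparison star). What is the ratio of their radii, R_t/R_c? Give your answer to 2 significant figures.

38

L ∝ R²T⁴ gives R ∝ √L / T², so
R_t/R_c = √(219) / (0.620)² = 14.80 / 0.3844 = 38.50.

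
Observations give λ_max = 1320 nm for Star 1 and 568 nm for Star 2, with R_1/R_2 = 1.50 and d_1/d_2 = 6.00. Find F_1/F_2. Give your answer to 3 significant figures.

Wien's law: T_1/T_2 = λ_2/λ_1 = 568/1320 = 0.4303.
L_1/L_2 = (R_1/R_2)²(T_1/T_2)⁴ = (1.50)²(0.4303)⁴ = 0.07714.
F_1/F_2 = (L_1/L_2)/(d_1/d_2)² = 0.07714/(6.00)² = 0.002143.

0.00214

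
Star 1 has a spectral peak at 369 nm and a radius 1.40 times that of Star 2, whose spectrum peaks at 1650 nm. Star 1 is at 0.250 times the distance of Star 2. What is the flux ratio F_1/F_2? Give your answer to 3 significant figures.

Wien's law: T_1/T_2 = λ_2/λ_1 = 1650/369 = 4.472.
L_1/L_2 = (R_1/R_2)²(T_1/T_2)⁴ = (1.40)²(4.472)⁴ = 783.6.
F_1/F_2 = (L_1/L_2)/(d_1/d_2)² = 783.6/(0.250)² = 1.254×10^4.

1.25×10^4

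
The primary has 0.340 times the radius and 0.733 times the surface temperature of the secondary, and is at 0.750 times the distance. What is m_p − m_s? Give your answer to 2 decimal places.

3.07

L_p/L_s = (0.340)²(0.733)⁴ = 0.03337.
F_p/F_s = (L_p/L_s)/(d_p/d_s)² = 0.03337/0.5625 = 0.05933.
m_p − m_s = −2.5 log₁₀(0.05933) = 3.07.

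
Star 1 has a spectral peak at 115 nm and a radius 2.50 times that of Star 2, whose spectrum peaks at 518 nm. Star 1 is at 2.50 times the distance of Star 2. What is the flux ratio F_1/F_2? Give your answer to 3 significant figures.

Wien's law: T_1/T_2 = λ_2/λ_1 = 518/115 = 4.504.
L_1/L_2 = (R_1/R_2)²(T_1/T_2)⁴ = (2.50)²(4.504)⁴ = 2573.
F_1/F_2 = (L_1/L_2)/(d_1/d_2)² = 2573/(2.50)² = 411.6.

412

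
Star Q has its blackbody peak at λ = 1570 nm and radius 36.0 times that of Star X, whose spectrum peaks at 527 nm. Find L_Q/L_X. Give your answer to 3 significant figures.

Wien's law gives T ∝ 1/λ_max, so T_Q/T_X = λ_X/λ_Q = 527/1570 = 0.3357.
Then L ∝ R²T⁴ gives L_Q/L_X = (36.0)² × (0.3357)⁴ = 1296 × 0.01270 = 16.45.

16.5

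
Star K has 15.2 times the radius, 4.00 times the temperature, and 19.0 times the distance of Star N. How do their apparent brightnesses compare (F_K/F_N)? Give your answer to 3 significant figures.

164

L_K/L_N = (R_K/R_N)²(T_K/T_N)⁴ = (15.2)² × (4.00)⁴ = 5.915×10^4.
F_K/F_N = (L_K/L_N)/(d_K/d_N)² = 5.915×10^4 / (19.0)² = 163.8.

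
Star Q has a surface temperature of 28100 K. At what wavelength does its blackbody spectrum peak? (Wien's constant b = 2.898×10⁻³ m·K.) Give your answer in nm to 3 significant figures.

λ_max = b/T = 2.898×10⁻³ / 28100 = 1.03×10^-7 m = 103.1 nm.

103 nm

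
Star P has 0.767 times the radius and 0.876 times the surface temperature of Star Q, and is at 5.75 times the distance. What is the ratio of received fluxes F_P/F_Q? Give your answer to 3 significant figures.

0.0105

L_P/L_Q = (R_P/R_Q)²(T_P/T_Q)⁴ = (0.767)² × (0.876)⁴ = 0.3464.
F_P/F_Q = (L_P/L_Q)/(d_P/d_Q)² = 0.3464 / (5.75)² = 0.01048.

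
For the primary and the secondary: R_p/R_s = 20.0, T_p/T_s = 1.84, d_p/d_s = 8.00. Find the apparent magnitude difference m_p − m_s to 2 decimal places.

L_p/L_s = (20.0)²(1.84)⁴ = 4585.
F_p/F_s = (L_p/L_s)/(d_p/d_s)² = 4585/64.00 = 71.64.
m_p − m_s = −2.5 log₁₀(71.64) = -4.64.

-4.64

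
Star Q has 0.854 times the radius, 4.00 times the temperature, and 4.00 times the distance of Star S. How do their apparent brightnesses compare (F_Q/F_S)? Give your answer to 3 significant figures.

L_Q/L_S = (R_Q/R_S)²(T_Q/T_S)⁴ = (0.854)² × (4.00)⁴ = 186.7.
F_Q/F_S = (L_Q/L_S)/(d_Q/d_S)² = 186.7 / (4.00)² = 11.67.

11.7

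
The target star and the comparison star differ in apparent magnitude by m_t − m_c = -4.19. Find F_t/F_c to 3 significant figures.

F_t/F_c = 10^(−(m_t − m_c)/2.5) = 10^(4.19/2.5) = 10^1.676 = 47.42.

47.4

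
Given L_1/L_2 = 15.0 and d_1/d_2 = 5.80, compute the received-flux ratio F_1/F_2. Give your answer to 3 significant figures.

F = L/(4πd²), so F_1/F_2 = (L_1/L_2) / (d_1/d_2)²
= 15.0 / (5.80)² = 15.0 / 33.64 = 0.4459.

0.446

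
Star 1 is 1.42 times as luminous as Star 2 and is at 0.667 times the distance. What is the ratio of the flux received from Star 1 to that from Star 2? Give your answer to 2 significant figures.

3.2

F = L/(4πd²), so F_1/F_2 = (L_1/L_2) / (d_1/d_2)²
= 1.42 / (0.667)² = 1.42 / 0.4449 = 3.192.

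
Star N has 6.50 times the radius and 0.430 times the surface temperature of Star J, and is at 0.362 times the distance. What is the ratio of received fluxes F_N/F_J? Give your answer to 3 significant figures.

L_N/L_J = (R_N/R_J)²(T_N/T_J)⁴ = (6.50)² × (0.430)⁴ = 1.444.
F_N/F_J = (L_N/L_J)/(d_N/d_J)² = 1.444 / (0.362)² = 11.02.

11.0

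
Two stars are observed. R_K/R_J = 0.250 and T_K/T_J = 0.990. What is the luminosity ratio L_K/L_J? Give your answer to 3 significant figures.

From the Stefan–Boltzmann law, L ∝ R²T⁴, so
L_K/L_J = (R_K/R_J)² (T_K/T_J)⁴ = (0.250)² × (0.990)⁴ = 0.06250 × 0.9606 = 0.06004.

0.0600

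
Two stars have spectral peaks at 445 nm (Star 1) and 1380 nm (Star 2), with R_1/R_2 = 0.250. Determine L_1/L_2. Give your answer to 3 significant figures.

5.78

Wien's law gives T ∝ 1/λ_max, so T_1/T_2 = λ_2/λ_1 = 1380/445 = 3.101.
Then L ∝ R²T⁴ gives L_1/L_2 = (0.250)² × (3.101)⁴ = 0.06250 × 92.49 = 5.780.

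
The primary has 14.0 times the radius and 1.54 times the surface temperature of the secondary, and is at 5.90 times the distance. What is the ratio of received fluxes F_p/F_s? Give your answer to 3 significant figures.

31.7

L_p/L_s = (R_p/R_s)²(T_p/T_s)⁴ = (14.0)² × (1.54)⁴ = 1102.
F_p/F_s = (L_p/L_s)/(d_p/d_s)² = 1102 / (5.90)² = 31.67.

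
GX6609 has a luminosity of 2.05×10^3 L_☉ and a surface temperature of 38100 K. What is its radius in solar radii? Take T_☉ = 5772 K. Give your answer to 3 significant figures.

1.04 solar radii

R/R_☉ = √(L/L_☉) / (T/T_☉)² = √(2.05×10^3) / (6.601)²
       = 45.28 / 43.57 = 1.039.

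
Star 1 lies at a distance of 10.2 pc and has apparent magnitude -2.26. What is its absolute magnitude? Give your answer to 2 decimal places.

M = m − 5 log₁₀(d/10 pc) = -2.26 − 5 log₁₀(10.2/10)
  = -2.26 − 5 × 0.009 = -2.26 − 0.04 = -2.30.

-2.30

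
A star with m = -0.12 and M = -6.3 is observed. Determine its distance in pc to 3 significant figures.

m − M = 5 log₁₀(d/10 pc)
-0.12 − (-6.3) = 6.18 = 5 log₁₀(d/10)
d = 10 × 10^(6.18/5) = 10 × 10^1.236 = 172.2 pc.

172 pc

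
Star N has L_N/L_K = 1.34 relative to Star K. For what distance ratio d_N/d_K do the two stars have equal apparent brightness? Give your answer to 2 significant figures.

1.2

Equal flux requires L_N/d_N² = L_K/d_K², so d_N/d_K = √(L_N/L_K)
= √(1.34) = 1.158.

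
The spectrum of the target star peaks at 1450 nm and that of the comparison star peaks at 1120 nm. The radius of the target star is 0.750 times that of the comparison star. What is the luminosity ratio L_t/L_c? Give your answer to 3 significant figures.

Wien's law gives T ∝ 1/λ_max, so T_t/T_c = λ_c/λ_t = 1120/1450 = 0.7724.
Then L ∝ R²T⁴ gives L_t/L_c = (0.750)² × (0.7724)⁴ = 0.5625 × 0.3560 = 0.2002.

0.200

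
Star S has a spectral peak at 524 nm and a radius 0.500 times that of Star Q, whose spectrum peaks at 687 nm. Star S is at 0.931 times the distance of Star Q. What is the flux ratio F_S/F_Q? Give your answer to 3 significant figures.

0.852

Wien's law: T_S/T_Q = λ_Q/λ_S = 687/524 = 1.311.
L_S/L_Q = (R_S/R_Q)²(T_S/T_Q)⁴ = (0.500)²(1.311)⁴ = 0.7387.
F_S/F_Q = (L_S/L_Q)/(d_S/d_Q)² = 0.7387/(0.931)² = 0.8522.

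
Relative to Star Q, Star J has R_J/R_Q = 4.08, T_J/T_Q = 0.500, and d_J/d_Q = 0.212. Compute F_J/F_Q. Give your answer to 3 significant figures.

23.1

L_J/L_Q = (R_J/R_Q)²(T_J/T_Q)⁴ = (4.08)² × (0.500)⁴ = 1.040.
F_J/F_Q = (L_J/L_Q)/(d_J/d_Q)² = 1.040 / (0.212)² = 23.15.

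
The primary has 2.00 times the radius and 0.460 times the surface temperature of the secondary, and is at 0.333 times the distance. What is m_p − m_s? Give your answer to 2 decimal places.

L_p/L_s = (2.00)²(0.460)⁴ = 0.1791.
F_p/F_s = (L_p/L_s)/(d_p/d_s)² = 0.1791/0.1109 = 1.615.
m_p − m_s = −2.5 log₁₀(1.615) = -0.52.

-0.52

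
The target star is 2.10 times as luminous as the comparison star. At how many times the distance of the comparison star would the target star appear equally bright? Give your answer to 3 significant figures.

Equal flux requires L_t/d_t² = L_c/d_c², so d_t/d_c = √(L_t/L_c)
= √(2.10) = 1.449.

1.45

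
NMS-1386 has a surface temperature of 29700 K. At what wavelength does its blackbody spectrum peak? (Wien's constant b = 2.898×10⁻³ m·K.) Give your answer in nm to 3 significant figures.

λ_max = b/T = 2.898×10⁻³ / 29700 = 9.76×10^-8 m = 97.58 nm.

97.6 nm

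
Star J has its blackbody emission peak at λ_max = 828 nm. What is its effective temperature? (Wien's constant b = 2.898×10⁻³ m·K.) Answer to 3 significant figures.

3.50×10^3 K

T = b/λ_max = 2.898×10⁻³ / (828×10⁻⁹) = 3500 K.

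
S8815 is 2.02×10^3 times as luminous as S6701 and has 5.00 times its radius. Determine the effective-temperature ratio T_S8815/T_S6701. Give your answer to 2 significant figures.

L ∝ R²T⁴ gives T ∝ (L/R²)^(1/4), so
T_S8815/T_S6701 = (2.02×10^3 / 5.00²)^(1/4) = (80.80)^(1/4) = 2.998.

3.0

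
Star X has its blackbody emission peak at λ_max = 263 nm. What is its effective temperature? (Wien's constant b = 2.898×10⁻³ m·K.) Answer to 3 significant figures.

T = b/λ_max = 2.898×10⁻³ / (263×10⁻⁹) = 1.102×10^4 K.

1.10×10^4 K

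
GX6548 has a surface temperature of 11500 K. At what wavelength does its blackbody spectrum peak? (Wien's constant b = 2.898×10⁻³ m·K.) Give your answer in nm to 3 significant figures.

252 nm

λ_max = b/T = 2.898×10⁻³ / 11500 = 2.52×10^-7 m = 252.0 nm.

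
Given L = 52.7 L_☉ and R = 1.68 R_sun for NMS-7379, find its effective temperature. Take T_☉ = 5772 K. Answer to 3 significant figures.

T/T_☉ = (L/L_☉)^(1/4) / (R/R_☉)^(1/2)
T = 5772 × (52.7)^(1/4) / √(1.68) = 5772 × 2.694 / 1.296 = 1.200×10^4 K.

1.20×10^4 K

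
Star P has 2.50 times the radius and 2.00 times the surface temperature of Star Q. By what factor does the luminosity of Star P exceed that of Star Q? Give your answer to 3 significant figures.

From the Stefan–Boltzmann law, L ∝ R²T⁴, so
L_P/L_Q = (R_P/R_Q)² (T_P/T_Q)⁴ = (2.50)² × (2.00)⁴ = 6.250 × 16.00 = 100.0.

100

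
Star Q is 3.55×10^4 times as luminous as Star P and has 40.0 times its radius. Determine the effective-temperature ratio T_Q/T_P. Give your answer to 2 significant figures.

2.2

L ∝ R²T⁴ gives T ∝ (L/R²)^(1/4), so
T_Q/T_P = (3.55×10^4 / 40.0²)^(1/4) = (22.19)^(1/4) = 2.170.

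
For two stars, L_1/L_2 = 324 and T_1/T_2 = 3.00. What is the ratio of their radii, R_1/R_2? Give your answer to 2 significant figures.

2.0

L ∝ R²T⁴ gives R ∝ √L / T², so
R_1/R_2 = √(324) / (3.00)² = 18.00 / 9.000 = 2.000.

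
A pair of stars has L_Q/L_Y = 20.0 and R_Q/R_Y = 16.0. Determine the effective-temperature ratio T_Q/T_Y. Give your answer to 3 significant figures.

0.529

L ∝ R²T⁴ gives T ∝ (L/R²)^(1/4), so
T_Q/T_Y = (20.0 / 16.0²)^(1/4) = (0.07812)^(1/4) = 0.5287.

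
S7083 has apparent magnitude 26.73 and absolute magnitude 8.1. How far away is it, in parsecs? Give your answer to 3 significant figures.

m − M = 5 log₁₀(d/10 pc)
26.73 − (8.1) = 18.63 = 5 log₁₀(d/10)
d = 10 × 10^(18.63/5) = 10 × 10^3.726 = 5.321×10^4 pc.

5.32×10^4 pc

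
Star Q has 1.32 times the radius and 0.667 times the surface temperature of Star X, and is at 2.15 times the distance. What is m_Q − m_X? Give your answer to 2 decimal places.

L_Q/L_X = (1.32)²(0.667)⁴ = 0.3449.
F_Q/F_X = (L_Q/L_X)/(d_Q/d_X)² = 0.3449/4.622 = 0.07461.
m_Q − m_X = −2.5 log₁₀(0.07461) = 2.82.

2.82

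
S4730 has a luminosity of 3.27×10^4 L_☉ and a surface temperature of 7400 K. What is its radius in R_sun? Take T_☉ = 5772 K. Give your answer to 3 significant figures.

110 R_sun

R/R_☉ = √(L/L_☉) / (T/T_☉)² = √(3.27×10^4) / (1.282)²
       = 180.8 / 1.644 = 110.0.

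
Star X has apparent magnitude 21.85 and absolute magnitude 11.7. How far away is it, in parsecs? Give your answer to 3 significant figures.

1.07×10^3 pc

m − M = 5 log₁₀(d/10 pc)
21.85 − (11.7) = 10.15 = 5 log₁₀(d/10)
d = 10 × 10^(10.15/5) = 10 × 10^2.030 = 1072 pc.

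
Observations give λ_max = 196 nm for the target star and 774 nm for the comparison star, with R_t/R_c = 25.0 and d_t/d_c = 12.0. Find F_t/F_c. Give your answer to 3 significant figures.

1.06×10^3

Wien's law: T_t/T_c = λ_c/λ_t = 774/196 = 3.949.
L_t/L_c = (R_t/R_c)²(T_t/T_c)⁴ = (25.0)²(3.949)⁴ = 1.520×10^5.
F_t/F_c = (L_t/L_c)/(d_t/d_c)² = 1.520×10^5/(12.0)² = 1055.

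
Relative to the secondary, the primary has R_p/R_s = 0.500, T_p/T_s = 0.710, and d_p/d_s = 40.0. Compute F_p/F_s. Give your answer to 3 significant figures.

3.97×10^-5

L_p/L_s = (R_p/R_s)²(T_p/T_s)⁴ = (0.500)² × (0.710)⁴ = 0.06353.
F_p/F_s = (L_p/L_s)/(d_p/d_s)² = 0.06353 / (40.0)² = 3.971×10^-5.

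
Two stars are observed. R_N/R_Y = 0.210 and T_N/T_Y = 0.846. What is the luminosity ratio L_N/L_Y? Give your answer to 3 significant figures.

0.0226

From the Stefan–Boltzmann law, L ∝ R²T⁴, so
L_N/L_Y = (R_N/R_Y)² (T_N/T_Y)⁴ = (0.210)² × (0.846)⁴ = 0.04410 × 0.5122 = 0.02259.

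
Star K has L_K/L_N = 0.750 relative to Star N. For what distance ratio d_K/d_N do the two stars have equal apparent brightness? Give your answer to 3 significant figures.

Equal flux requires L_K/d_K² = L_N/d_N², so d_K/d_N = √(L_K/L_N)
= √(0.750) = 0.8660.

0.866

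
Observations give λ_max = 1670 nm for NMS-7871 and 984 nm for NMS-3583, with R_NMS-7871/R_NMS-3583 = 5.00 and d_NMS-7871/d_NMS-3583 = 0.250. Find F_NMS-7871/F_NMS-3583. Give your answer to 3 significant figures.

48.2

Wien's law: T_NMS-7871/T_NMS-3583 = λ_NMS-3583/λ_NMS-7871 = 984/1670 = 0.5892.
L_NMS-7871/L_NMS-3583 = (R_NMS-7871/R_NMS-3583)²(T_NMS-7871/T_NMS-3583)⁴ = (5.00)²(0.5892)⁴ = 3.013.
F_NMS-7871/F_NMS-3583 = (L_NMS-7871/L_NMS-3583)/(d_NMS-7871/d_NMS-3583)² = 3.013/(0.250)² = 48.21.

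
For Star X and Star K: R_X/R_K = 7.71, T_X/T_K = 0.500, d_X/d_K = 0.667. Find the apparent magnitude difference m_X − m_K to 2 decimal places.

L_X/L_K = (7.71)²(0.500)⁴ = 3.715.
F_X/F_K = (L_X/L_K)/(d_X/d_K)² = 3.715/0.4449 = 8.351.
m_X − m_K = −2.5 log₁₀(8.351) = -2.30.

-2.30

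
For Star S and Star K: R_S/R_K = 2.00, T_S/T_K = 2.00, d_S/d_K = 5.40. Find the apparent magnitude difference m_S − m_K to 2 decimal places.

-0.85

L_S/L_K = (2.00)²(2.00)⁴ = 64.00.
F_S/F_K = (L_S/L_K)/(d_S/d_K)² = 64.00/29.16 = 2.195.
m_S − m_K = −2.5 log₁₀(2.195) = -0.85.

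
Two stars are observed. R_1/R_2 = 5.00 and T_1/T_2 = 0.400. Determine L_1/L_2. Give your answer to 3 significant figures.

0.640

From the Stefan–Boltzmann law, L ∝ R²T⁴, so
L_1/L_2 = (R_1/R_2)² (T_1/T_2)⁴ = (5.00)² × (0.400)⁴ = 25.00 × 0.02560 = 0.6400.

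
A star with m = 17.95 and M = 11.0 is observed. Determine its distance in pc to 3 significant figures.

m − M = 5 log₁₀(d/10 pc)
17.95 − (11.0) = 6.95 = 5 log₁₀(d/10)
d = 10 × 10^(6.95/5) = 10 × 10^1.390 = 245.5 pc.

245 pc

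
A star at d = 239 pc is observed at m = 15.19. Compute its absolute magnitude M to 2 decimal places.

M = m − 5 log₁₀(d/10 pc) = 15.19 − 5 log₁₀(239/10)
  = 15.19 − 5 × 1.378 = 15.19 − 6.89 = 8.30.

8.30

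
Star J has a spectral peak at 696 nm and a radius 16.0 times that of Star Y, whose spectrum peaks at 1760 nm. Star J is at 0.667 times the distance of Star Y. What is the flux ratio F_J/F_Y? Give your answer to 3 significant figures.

2.35×10^4

Wien's law: T_J/T_Y = λ_Y/λ_J = 1760/696 = 2.529.
L_J/L_Y = (R_J/R_Y)²(T_J/T_Y)⁴ = (16.0)²(2.529)⁴ = 1.047×10^4.
F_J/F_Y = (L_J/L_Y)/(d_J/d_Y)² = 1.047×10^4/(0.667)² = 2.353×10^4.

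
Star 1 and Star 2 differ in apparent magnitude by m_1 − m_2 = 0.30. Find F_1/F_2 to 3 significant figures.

F_1/F_2 = 10^(−(m_1 − m_2)/2.5) = 10^(-0.30/2.5) = 10^-0.120 = 0.7586.

0.759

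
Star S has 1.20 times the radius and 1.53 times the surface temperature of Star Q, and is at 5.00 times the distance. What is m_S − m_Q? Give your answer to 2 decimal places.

1.25

L_S/L_Q = (1.20)²(1.53)⁴ = 7.891.
F_S/F_Q = (L_S/L_Q)/(d_S/d_Q)² = 7.891/25.00 = 0.3156.
m_S − m_Q = −2.5 log₁₀(0.3156) = 1.25.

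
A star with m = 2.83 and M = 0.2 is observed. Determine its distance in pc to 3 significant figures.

m − M = 5 log₁₀(d/10 pc)
2.83 − (0.2) = 2.63 = 5 log₁₀(d/10)
d = 10 × 10^(2.63/5) = 10 × 10^0.526 = 33.57 pc.

33.6 pc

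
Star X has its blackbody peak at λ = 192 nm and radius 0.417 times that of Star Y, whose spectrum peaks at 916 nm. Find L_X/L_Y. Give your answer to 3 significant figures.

90.1

Wien's law gives T ∝ 1/λ_max, so T_X/T_Y = λ_Y/λ_X = 916/192 = 4.771.
Then L ∝ R²T⁴ gives L_X/L_Y = (0.417)² × (4.771)⁴ = 0.1739 × 518.1 = 90.08.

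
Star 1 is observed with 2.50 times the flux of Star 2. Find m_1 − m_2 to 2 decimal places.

m_1 − m_2 = −2.5 log₁₀(F_1/F_2) = −2.5 log₁₀(2.50) = −2.5 × (0.398) = -0.995.

-0.99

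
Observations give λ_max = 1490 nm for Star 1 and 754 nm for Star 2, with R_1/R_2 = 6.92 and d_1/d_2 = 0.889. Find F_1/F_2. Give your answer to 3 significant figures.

3.97

Wien's law: T_1/T_2 = λ_2/λ_1 = 754/1490 = 0.5060.
L_1/L_2 = (R_1/R_2)²(T_1/T_2)⁴ = (6.92)²(0.5060)⁴ = 3.140.
F_1/F_2 = (L_1/L_2)/(d_1/d_2)² = 3.140/(0.889)² = 3.973.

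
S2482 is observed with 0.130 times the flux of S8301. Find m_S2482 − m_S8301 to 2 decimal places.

2.22

m_S2482 − m_S8301 = −2.5 log₁₀(F_S2482/F_S8301) = −2.5 log₁₀(0.130) = −2.5 × (-0.886) = 2.215.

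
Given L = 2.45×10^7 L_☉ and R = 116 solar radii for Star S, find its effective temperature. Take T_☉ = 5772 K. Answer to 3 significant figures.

T/T_☉ = (L/L_☉)^(1/4) / (R/R_☉)^(1/2)
T = 5772 × (2.45×10^7)^(1/4) / √(116) = 5772 × 70.35 / 10.77 = 3.770×10^4 K.

3.77×10^4 K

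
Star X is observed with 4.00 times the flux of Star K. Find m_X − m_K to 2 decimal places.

-1.51

m_X − m_K = −2.5 log₁₀(F_X/F_K) = −2.5 log₁₀(4.00) = −2.5 × (0.602) = -1.505.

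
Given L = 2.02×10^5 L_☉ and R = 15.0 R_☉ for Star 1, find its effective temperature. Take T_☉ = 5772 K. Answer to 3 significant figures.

3.16×10^4 K

T/T_☉ = (L/L_☉)^(1/4) / (R/R_☉)^(1/2)
T = 5772 × (2.02×10^5)^(1/4) / √(15.0) = 5772 × 21.20 / 3.873 = 3.160×10^4 K.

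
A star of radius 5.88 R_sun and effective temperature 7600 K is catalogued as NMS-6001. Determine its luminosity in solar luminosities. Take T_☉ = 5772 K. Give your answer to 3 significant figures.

104 solar luminosities

L/L_☉ = (R/R_☉)² (T/T_☉)⁴ = (5.88)² × (7600/5772)⁴
       = 34.57 × (1.317)⁴ = 34.57 × 3.006 = 103.9.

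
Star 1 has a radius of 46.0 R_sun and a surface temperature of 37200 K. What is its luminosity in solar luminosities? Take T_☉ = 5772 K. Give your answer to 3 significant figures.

3.65×10^6 solar luminosities

L/L_☉ = (R/R_☉)² (T/T_☉)⁴ = (46.0)² × (37200/5772)⁴
       = 2116 × (6.445)⁴ = 2116 × 1725 = 3.651×10^6.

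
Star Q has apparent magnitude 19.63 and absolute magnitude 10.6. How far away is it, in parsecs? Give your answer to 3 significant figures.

m − M = 5 log₁₀(d/10 pc)
19.63 − (10.6) = 9.03 = 5 log₁₀(d/10)
d = 10 × 10^(9.03/5) = 10 × 10^1.806 = 639.7 pc.

640 pc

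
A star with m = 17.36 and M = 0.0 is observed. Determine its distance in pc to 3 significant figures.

2.96×10^4 pc

m − M = 5 log₁₀(d/10 pc)
17.36 − (0.0) = 17.36 = 5 log₁₀(d/10)
d = 10 × 10^(17.36/5) = 10 × 10^3.472 = 2.965×10^4 pc.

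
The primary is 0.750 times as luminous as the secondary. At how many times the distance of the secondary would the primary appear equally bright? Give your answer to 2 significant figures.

Equal flux requires L_p/d_p² = L_s/d_s², so d_p/d_s = √(L_p/L_s)
= √(0.750) = 0.8660.

0.87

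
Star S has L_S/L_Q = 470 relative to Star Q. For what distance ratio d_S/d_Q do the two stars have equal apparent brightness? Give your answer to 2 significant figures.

Equal flux requires L_S/d_S² = L_Q/d_Q², so d_S/d_Q = √(L_S/L_Q)
= √(470) = 21.68.

22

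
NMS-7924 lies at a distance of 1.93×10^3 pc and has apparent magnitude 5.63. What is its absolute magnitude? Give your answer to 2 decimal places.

M = m − 5 log₁₀(d/10 pc) = 5.63 − 5 log₁₀(1.93×10^3/10)
  = 5.63 − 5 × 2.286 = 5.63 − 11.43 = -5.80.

-5.80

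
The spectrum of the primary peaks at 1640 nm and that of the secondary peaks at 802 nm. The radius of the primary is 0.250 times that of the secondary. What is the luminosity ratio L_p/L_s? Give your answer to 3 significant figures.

Wien's law gives T ∝ 1/λ_max, so T_p/T_s = λ_s/λ_p = 802/1640 = 0.4890.
Then L ∝ R²T⁴ gives L_p/L_s = (0.250)² × (0.4890)⁴ = 0.06250 × 0.05719 = 0.003574.

0.00357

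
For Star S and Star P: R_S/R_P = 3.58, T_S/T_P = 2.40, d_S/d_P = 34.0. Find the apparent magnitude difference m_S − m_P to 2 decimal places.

1.09

L_S/L_P = (3.58)²(2.40)⁴ = 425.2.
F_S/F_P = (L_S/L_P)/(d_S/d_P)² = 425.2/1156 = 0.3678.
m_S − m_P = −2.5 log₁₀(0.3678) = 1.09.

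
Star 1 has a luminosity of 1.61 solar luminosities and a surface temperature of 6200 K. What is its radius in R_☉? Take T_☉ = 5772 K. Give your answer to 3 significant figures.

1.10 R_☉

R/R_☉ = √(L/L_☉) / (T/T_☉)² = √(1.61) / (1.074)²
       = 1.269 / 1.154 = 1.100.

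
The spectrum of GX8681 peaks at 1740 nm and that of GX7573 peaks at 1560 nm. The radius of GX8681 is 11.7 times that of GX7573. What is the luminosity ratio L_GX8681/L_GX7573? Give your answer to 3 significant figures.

Wien's law gives T ∝ 1/λ_max, so T_GX8681/T_GX7573 = λ_GX7573/λ_GX8681 = 1560/1740 = 0.8966.
Then L ∝ R²T⁴ gives L_GX8681/L_GX7573 = (11.7)² × (0.8966)⁴ = 136.9 × 0.6461 = 88.44.

88.4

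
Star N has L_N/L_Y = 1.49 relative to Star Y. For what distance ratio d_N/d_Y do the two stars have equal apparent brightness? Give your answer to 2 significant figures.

Equal flux requires L_N/d_N² = L_Y/d_Y², so d_N/d_Y = √(L_N/L_Y)
= √(1.49) = 1.221.

1.2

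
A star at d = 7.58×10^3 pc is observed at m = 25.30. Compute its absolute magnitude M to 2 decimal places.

10.90

M = m − 5 log₁₀(d/10 pc) = 25.30 − 5 log₁₀(7.58×10^3/10)
  = 25.30 − 5 × 2.880 = 25.30 − 14.40 = 10.90.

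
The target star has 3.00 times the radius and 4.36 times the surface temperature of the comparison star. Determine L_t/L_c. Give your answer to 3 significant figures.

From the Stefan–Boltzmann law, L ∝ R²T⁴, so
L_t/L_c = (R_t/R_c)² (T_t/T_c)⁴ = (3.00)² × (4.36)⁴ = 9.000 × 361.4 = 3252.

3.25×10^3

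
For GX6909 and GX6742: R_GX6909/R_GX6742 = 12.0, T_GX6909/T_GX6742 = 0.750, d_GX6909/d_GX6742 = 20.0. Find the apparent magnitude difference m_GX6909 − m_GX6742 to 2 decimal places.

L_GX6909/L_GX6742 = (12.0)²(0.750)⁴ = 45.56.
F_GX6909/F_GX6742 = (L_GX6909/L_GX6742)/(d_GX6909/d_GX6742)² = 45.56/400.0 = 0.1139.
m_GX6909 − m_GX6742 = −2.5 log₁₀(0.1139) = 2.36.

2.36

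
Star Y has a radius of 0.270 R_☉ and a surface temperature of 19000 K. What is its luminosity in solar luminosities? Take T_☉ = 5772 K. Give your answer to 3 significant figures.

L/L_☉ = (R/R_☉)² (T/T_☉)⁴ = (0.270)² × (19000/5772)⁴
       = 0.07290 × (3.292)⁴ = 0.07290 × 117.4 = 8.559.

8.56 solar luminosities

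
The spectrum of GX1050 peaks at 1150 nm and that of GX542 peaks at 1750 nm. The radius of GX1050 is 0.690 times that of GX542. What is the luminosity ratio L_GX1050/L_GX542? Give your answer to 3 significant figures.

2.55

Wien's law gives T ∝ 1/λ_max, so T_GX1050/T_GX542 = λ_GX542/λ_GX1050 = 1750/1150 = 1.522.
Then L ∝ R²T⁴ gives L_GX1050/L_GX542 = (0.690)² × (1.522)⁴ = 0.4761 × 5.362 = 2.553.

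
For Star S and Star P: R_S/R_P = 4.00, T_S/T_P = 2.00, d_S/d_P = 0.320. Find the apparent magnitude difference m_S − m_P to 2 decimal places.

L_S/L_P = (4.00)²(2.00)⁴ = 256.0.
F_S/F_P = (L_S/L_P)/(d_S/d_P)² = 256.0/0.1024 = 2500.
m_S − m_P = −2.5 log₁₀(2500) = -8.49.

-8.49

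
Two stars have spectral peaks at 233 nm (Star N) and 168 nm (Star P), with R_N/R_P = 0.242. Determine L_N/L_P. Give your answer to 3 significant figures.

0.0158

Wien's law gives T ∝ 1/λ_max, so T_N/T_P = λ_P/λ_N = 168/233 = 0.7210.
Then L ∝ R²T⁴ gives L_N/L_P = (0.242)² × (0.7210)⁴ = 0.05856 × 0.2703 = 0.01583.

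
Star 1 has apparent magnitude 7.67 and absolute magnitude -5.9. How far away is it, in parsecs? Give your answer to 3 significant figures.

5.18×10^3 pc

m − M = 5 log₁₀(d/10 pc)
7.67 − (-5.9) = 13.57 = 5 log₁₀(d/10)
d = 10 × 10^(13.57/5) = 10 × 10^2.714 = 5176 pc.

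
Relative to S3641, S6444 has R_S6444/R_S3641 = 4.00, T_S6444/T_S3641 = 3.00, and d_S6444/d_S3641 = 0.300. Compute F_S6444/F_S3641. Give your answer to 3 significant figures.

L_S6444/L_S3641 = (R_S6444/R_S3641)²(T_S6444/T_S3641)⁴ = (4.00)² × (3.00)⁴ = 1296.
F_S6444/F_S3641 = (L_S6444/L_S3641)/(d_S6444/d_S3641)² = 1296 / (0.300)² = 1.440×10^4.

1.44×10^4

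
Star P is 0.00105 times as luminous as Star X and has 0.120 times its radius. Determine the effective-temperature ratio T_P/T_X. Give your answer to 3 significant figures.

L ∝ R²T⁴ gives T ∝ (L/R²)^(1/4), so
T_P/T_X = (0.00105 / 0.120²)^(1/4) = (0.07292)^(1/4) = 0.5196.

0.520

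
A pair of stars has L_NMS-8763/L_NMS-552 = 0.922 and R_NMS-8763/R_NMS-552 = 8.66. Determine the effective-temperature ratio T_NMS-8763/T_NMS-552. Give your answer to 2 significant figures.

0.33

L ∝ R²T⁴ gives T ∝ (L/R²)^(1/4), so
T_NMS-8763/T_NMS-552 = (0.922 / 8.66²)^(1/4) = (0.01229)^(1/4) = 0.3330.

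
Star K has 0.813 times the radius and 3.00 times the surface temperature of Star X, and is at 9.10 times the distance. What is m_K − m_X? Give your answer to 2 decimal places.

L_K/L_X = (0.813)²(3.00)⁴ = 53.54.
F_K/F_X = (L_K/L_X)/(d_K/d_X)² = 53.54/82.81 = 0.6465.
m_K − m_X = −2.5 log₁₀(0.6465) = 0.47.

0.47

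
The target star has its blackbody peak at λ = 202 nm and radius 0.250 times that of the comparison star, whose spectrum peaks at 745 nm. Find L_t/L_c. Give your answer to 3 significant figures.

11.6

Wien's law gives T ∝ 1/λ_max, so T_t/T_c = λ_c/λ_t = 745/202 = 3.688.
Then L ∝ R²T⁴ gives L_t/L_c = (0.250)² × (3.688)⁴ = 0.06250 × 185.0 = 11.56.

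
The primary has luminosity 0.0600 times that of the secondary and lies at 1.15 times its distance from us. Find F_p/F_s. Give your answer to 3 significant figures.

0.0454

F = L/(4πd²), so F_p/F_s = (L_p/L_s) / (d_p/d_s)²
= 0.0600 / (1.15)² = 0.0600 / 1.322 = 0.04537.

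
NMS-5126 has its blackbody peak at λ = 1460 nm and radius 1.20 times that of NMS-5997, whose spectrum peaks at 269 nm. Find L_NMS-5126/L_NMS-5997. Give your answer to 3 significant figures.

0.00166

Wien's law gives T ∝ 1/λ_max, so T_NMS-5126/T_NMS-5997 = λ_NMS-5997/λ_NMS-5126 = 269/1460 = 0.1842.
Then L ∝ R²T⁴ gives L_NMS-5126/L_NMS-5997 = (1.20)² × (0.1842)⁴ = 1.440 × 0.001152 = 0.001659.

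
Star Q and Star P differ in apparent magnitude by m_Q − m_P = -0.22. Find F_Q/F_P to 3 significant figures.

1.22

F_Q/F_P = 10^(−(m_Q − m_P)/2.5) = 10^(0.22/2.5) = 10^0.088 = 1.225.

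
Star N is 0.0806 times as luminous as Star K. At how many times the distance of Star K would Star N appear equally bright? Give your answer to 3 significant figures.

Equal flux requires L_N/d_N² = L_K/d_K², so d_N/d_K = √(L_N/L_K)
= √(0.0806) = 0.2839.

0.284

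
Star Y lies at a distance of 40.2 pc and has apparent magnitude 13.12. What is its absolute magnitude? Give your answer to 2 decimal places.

10.10

M = m − 5 log₁₀(d/10 pc) = 13.12 − 5 log₁₀(40.2/10)
  = 13.12 − 5 × 0.604 = 13.12 − 3.02 = 10.10.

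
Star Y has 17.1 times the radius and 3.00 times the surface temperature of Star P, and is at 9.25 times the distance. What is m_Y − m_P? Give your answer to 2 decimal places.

-6.11

L_Y/L_P = (17.1)²(3.00)⁴ = 2.369×10^4.
F_Y/F_P = (L_Y/L_P)/(d_Y/d_P)² = 2.369×10^4/85.56 = 276.8.
m_Y − m_P = −2.5 log₁₀(276.8) = -6.11.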